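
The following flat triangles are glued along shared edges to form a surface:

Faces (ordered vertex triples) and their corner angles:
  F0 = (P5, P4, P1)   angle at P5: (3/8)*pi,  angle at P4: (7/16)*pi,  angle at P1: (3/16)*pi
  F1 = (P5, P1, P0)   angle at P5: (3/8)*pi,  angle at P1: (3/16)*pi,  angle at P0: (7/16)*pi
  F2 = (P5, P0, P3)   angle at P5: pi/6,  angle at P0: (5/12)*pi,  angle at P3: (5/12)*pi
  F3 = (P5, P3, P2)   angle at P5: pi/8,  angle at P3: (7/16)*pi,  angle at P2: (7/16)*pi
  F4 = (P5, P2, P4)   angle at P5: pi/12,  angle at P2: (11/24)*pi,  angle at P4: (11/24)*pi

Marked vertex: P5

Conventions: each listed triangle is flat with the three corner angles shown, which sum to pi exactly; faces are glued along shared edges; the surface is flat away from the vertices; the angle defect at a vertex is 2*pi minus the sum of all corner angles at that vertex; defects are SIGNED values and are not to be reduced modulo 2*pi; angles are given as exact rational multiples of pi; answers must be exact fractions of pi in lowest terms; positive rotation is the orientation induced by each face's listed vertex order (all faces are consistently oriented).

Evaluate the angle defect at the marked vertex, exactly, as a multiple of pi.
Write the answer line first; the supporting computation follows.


Answer: defect(P5) = (7/8)*pi

Sum of corner angles at P5: (9/8)*pi
defect = 2*pi - (9/8)*pi


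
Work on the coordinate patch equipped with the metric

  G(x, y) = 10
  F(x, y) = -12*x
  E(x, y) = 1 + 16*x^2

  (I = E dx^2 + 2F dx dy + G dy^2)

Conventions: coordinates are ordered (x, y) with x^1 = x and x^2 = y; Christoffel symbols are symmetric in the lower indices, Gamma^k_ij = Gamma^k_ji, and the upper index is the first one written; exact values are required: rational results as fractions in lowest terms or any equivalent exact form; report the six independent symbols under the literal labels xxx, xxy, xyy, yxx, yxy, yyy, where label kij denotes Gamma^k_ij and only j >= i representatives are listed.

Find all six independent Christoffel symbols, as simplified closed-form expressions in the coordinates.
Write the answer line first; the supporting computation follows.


Answer: Gamma_xxx = 8*x/(8*x^2 + 5), Gamma_xxy = 0, Gamma_xyy = 0, Gamma_yxx = -6/(8*x^2 + 5), Gamma_yxy = 0, Gamma_yyy = 0

E = 1 + 16*x^2; F = -12*x; G = 10
Gamma^k_ij = (1/2) g^{kl} (d_i g_jl + d_j g_il - d_l g_ij), with g^inv = (1/(EG-F^2)) [[G, -F], [-F, E]]
first partials: E_x = 32*x, E_y = 0, F_x = -12, F_y = 0, G_x = 0, G_y = 0
D = EG - F^2 = 10 + 16*x^2
expanded: Gamma^x_xx = (G E_x - 2F F_x + F E_y)/(2D), Gamma^x_xy = (G E_y - F G_x)/(2D), Gamma^x_yy = (2G F_y - G G_x - F G_y)/(2D), Gamma^y_xx = (2E F_x - E E_y - F E_x)/(2D), Gamma^y_xy = (E G_x - F E_y)/(2D), Gamma^y_yy = (E G_y - 2F F_y + F G_x)/(2D); substitute and cancel common factors


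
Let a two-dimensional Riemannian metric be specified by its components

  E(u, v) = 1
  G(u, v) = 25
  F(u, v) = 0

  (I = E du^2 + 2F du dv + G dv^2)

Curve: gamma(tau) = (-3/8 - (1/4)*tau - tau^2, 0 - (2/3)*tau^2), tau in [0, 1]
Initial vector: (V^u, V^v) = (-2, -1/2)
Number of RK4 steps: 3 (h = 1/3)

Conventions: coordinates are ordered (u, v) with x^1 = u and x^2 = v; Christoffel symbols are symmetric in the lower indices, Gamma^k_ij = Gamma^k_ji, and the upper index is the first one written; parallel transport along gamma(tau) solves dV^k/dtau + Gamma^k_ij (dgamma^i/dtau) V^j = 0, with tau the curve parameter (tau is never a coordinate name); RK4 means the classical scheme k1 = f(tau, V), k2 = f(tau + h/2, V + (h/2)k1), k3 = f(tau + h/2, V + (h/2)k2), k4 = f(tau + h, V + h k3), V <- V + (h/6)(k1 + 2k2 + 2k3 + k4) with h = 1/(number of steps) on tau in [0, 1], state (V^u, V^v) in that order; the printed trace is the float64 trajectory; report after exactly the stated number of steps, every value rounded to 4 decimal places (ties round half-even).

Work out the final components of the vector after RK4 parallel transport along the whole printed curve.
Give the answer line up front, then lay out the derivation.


Answer: V^u = -2.0000, V^v = -0.5000

gamma'(tau) = (-1/4 - 2*tau, -(4/3)*tau); f(tau, V)^k = -Gamma^k_ij(gamma(tau)) gamma'^i(tau) V^j; h = 1/3; intermediate values shown to 6 dp
curve data and Christoffel symbols at the stage parameters:
  tau = 0.000000: gamma = (-0.375000, 0.000000), gamma' = (-0.250000, 0.000000); Gamma_uuu = 0.000000, Gamma_uuv = 0.000000, Gamma_uvv = 0.000000, Gamma_vuu = 0.000000, Gamma_vuv = 0.000000, Gamma_vvv = 0.000000
  tau = 0.166667: gamma = (-0.444444, -0.018519), gamma' = (-0.583333, -0.222222); Gamma_uuu = 0.000000, Gamma_uuv = 0.000000, Gamma_uvv = 0.000000, Gamma_vuu = 0.000000, Gamma_vuv = 0.000000, Gamma_vvv = 0.000000
  tau = 0.333333: gamma = (-0.569444, -0.074074), gamma' = (-0.916667, -0.444444); Gamma_uuu = 0.000000, Gamma_uuv = 0.000000, Gamma_uvv = 0.000000, Gamma_vuu = 0.000000, Gamma_vuv = 0.000000, Gamma_vvv = 0.000000
  tau = 0.500000: gamma = (-0.750000, -0.166667), gamma' = (-1.250000, -0.666667); Gamma_uuu = 0.000000, Gamma_uuv = 0.000000, Gamma_uvv = 0.000000, Gamma_vuu = 0.000000, Gamma_vuv = 0.000000, Gamma_vvv = 0.000000
  tau = 0.666667: gamma = (-0.986111, -0.296296), gamma' = (-1.583333, -0.888889); Gamma_uuu = 0.000000, Gamma_uuv = 0.000000, Gamma_uvv = 0.000000, Gamma_vuu = 0.000000, Gamma_vuv = 0.000000, Gamma_vvv = 0.000000
  tau = 0.833333: gamma = (-1.277778, -0.462963), gamma' = (-1.916667, -1.111111); Gamma_uuu = 0.000000, Gamma_uuv = 0.000000, Gamma_uvv = 0.000000, Gamma_vuu = 0.000000, Gamma_vuv = 0.000000, Gamma_vvv = 0.000000
  tau = 1.000000: gamma = (-1.625000, -0.666667), gamma' = (-2.250000, -1.333333); Gamma_uuu = 0.000000, Gamma_uuv = 0.000000, Gamma_uvv = 0.000000, Gamma_vuu = 0.000000, Gamma_vuv = 0.000000, Gamma_vvv = 0.000000
step 0: V^u = -2.0000, V^v = -0.5000
step 1: k1 = (0.000000, 0.000000), k2 = (0.000000, 0.000000), k3 = (0.000000, 0.000000), k4 = (0.000000, 0.000000); V <- V + (h/6)(k1 + 2k2 + 2k3 + k4): V^u = -2.0000, V^v = -0.5000
step 2: k1 = (0.000000, 0.000000), k2 = (0.000000, 0.000000), k3 = (0.000000, 0.000000), k4 = (0.000000, 0.000000); V <- V + (h/6)(k1 + 2k2 + 2k3 + k4): V^u = -2.0000, V^v = -0.5000
step 3: k1 = (0.000000, 0.000000), k2 = (0.000000, 0.000000), k3 = (0.000000, 0.000000), k4 = (0.000000, 0.000000); V <- V + (h/6)(k1 + 2k2 + 2k3 + k4): V^u = -2.0000, V^v = -0.5000


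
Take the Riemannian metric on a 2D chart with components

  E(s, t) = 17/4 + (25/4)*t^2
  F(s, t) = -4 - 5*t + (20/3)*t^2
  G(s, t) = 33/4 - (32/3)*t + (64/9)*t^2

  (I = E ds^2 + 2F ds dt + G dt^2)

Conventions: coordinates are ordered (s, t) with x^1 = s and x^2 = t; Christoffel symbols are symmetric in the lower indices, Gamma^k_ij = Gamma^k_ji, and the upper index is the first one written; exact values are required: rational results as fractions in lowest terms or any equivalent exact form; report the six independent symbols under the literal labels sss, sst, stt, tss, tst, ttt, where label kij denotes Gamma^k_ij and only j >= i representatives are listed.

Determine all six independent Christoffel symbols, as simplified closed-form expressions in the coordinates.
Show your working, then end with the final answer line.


E = 17/4 + (25/4)*t^2; F = -4 - 5*t + (20/3)*t^2; G = 33/4 - (32/3)*t + (64/9)*t^2
Gamma^k_ij = (1/2) g^{kl} (d_i g_jl + d_j g_il - d_l g_ij), with g^inv = (1/(EG-F^2)) [[G, -F], [-F, E]]
first partials: E_s = 0, E_t = (25/2)*t, F_s = 0, F_t = -5 + (40/3)*t, G_s = 0, G_t = -32/3 + (128/9)*t
D = EG - F^2 = 305/16 - (256/3)*t + (15857/144)*t^2
expanded: Gamma^s_ss = (G E_s - 2F F_s + F E_t)/(2D), Gamma^s_st = (G E_t - F G_s)/(2D), Gamma^s_tt = (2G F_t - G G_s - F G_t)/(2D), Gamma^t_ss = (2E F_s - E E_t - F E_s)/(2D), Gamma^t_st = (E G_s - F E_t)/(2D), Gamma^t_tt = (E G_t - 2F F_t + F G_s)/(2D); substitute and cancel common factors

Answer: Gamma_sss = (6000*t^3 - 4500*t^2 - 3600*t)/(15857*t^2 - 12288*t + 2745), Gamma_sst = (6400*t^3 - 9600*t^2 + 7425*t)/(15857*t^2 - 12288*t + 2745), Gamma_stt = (20480*t^3 - 46080*t^2 + 71328*t - 27036)/(47571*t^2 - 36864*t + 8235), Gamma_tss = (-5625*t^3 - 3825*t)/(15857*t^2 - 12288*t + 2745), Gamma_tst = (-6000*t^3 + 4500*t^2 + 3600*t)/(15857*t^2 - 12288*t + 2745), Gamma_ttt = (-6400*t^3 + 9600*t^2 + 8432*t - 6144)/(15857*t^2 - 12288*t + 2745)


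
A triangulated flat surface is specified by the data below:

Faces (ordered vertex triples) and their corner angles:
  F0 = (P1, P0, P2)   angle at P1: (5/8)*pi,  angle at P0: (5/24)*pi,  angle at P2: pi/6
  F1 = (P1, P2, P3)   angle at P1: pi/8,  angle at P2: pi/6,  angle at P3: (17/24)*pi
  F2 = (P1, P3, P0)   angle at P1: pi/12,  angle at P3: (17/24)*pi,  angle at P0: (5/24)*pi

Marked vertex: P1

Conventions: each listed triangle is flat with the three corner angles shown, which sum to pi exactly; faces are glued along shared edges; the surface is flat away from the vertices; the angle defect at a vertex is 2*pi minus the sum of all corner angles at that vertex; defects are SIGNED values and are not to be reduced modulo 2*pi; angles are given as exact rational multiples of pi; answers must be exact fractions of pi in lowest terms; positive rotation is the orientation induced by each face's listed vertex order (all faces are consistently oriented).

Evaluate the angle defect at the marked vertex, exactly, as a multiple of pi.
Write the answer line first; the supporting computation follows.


Answer: defect(P1) = (7/6)*pi

Sum of corner angles at P1: (5/6)*pi
defect = 2*pi - (5/6)*pi


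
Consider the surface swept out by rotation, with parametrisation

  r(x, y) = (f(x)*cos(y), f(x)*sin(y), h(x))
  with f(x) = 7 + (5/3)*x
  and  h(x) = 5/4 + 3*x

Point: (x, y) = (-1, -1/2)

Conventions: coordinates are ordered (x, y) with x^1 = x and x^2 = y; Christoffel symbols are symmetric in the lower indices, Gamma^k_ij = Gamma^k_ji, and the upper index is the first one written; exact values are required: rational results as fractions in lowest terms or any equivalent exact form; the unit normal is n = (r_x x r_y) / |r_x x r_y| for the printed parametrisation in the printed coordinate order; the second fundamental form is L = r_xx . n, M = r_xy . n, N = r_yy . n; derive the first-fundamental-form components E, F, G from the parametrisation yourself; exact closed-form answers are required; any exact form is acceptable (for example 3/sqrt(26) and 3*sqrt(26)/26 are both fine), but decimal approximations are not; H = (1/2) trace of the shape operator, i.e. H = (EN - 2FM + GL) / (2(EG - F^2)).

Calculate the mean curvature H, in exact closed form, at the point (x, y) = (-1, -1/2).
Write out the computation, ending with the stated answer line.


f = 16/3, f' = 5/3, f'' = 0, h' = 3, h'' = 0
E = 106/9, F = 0, G = 256/9; answer radicand W^2 = 106/9
unnormalised second-form numerators: l = 0, m = 0, n = 16; L = l/sqrt(106/9), and similarly M = m/sqrt(W^2), N = n/sqrt(W^2)
H = (E*n - 2*F*m + G*l) / (2*(EG - F^2)*sqrt(W^2)); E*n - 2*F*m + G*l = 1696/9, EG - F^2 = 27136/81, so H = (9/32)/sqrt(106/9)

Answer: H = 27*sqrt(106)/3392


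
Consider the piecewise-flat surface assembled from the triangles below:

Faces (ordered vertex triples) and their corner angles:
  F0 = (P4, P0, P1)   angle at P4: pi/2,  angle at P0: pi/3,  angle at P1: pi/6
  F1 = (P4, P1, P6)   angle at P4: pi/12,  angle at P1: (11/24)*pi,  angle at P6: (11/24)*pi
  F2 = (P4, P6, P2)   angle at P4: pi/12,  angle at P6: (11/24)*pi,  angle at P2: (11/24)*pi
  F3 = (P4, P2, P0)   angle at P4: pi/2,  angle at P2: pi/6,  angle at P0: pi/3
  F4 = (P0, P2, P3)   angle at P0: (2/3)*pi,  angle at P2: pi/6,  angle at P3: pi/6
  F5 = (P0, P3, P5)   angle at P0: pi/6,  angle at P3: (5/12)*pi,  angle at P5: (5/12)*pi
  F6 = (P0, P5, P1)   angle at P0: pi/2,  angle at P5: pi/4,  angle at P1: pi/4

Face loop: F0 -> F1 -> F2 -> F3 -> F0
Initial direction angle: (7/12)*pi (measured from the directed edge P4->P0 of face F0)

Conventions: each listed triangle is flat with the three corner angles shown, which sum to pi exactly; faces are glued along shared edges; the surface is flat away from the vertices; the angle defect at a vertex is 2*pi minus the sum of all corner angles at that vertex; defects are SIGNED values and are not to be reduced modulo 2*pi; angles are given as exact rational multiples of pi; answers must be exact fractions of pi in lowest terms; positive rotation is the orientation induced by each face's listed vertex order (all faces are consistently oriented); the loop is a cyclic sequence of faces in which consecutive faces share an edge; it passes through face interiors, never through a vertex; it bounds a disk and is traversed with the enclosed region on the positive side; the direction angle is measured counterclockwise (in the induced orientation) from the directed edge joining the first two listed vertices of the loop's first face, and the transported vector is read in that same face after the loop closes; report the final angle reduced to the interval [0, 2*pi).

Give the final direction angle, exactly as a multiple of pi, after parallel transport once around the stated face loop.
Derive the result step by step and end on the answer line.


enclosed vertex P4: corner angles sum to (7/6)*pi, defect = 2*pi - (7/6)*pi = (5/6)*pi
holonomy = initial angle + sum of enclosed defects (mod 2*pi), positive in the induced orientation
final angle = (7/12)*pi + (5/6)*pi = (17/12)*pi (mod 2*pi)

Answer: final direction angle = (17/12)*pi


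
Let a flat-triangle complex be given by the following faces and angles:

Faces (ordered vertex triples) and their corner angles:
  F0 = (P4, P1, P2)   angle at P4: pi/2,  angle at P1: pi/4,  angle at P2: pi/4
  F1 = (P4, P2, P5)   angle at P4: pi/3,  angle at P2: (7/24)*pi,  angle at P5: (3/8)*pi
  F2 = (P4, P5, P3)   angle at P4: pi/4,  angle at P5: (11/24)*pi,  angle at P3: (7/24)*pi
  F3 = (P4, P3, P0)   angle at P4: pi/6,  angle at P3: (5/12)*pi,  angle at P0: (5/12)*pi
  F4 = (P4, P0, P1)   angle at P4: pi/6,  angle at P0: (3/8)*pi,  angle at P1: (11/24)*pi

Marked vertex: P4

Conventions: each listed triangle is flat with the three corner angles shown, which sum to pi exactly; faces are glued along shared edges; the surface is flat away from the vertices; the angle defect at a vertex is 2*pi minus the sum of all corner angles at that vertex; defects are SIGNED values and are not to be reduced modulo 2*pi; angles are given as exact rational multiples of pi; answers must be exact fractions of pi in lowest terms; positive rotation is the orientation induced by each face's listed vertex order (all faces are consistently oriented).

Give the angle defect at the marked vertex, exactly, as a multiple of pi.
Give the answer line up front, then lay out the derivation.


Answer: defect(P4) = (7/12)*pi

Sum of corner angles at P4: (17/12)*pi
defect = 2*pi - (17/12)*pi


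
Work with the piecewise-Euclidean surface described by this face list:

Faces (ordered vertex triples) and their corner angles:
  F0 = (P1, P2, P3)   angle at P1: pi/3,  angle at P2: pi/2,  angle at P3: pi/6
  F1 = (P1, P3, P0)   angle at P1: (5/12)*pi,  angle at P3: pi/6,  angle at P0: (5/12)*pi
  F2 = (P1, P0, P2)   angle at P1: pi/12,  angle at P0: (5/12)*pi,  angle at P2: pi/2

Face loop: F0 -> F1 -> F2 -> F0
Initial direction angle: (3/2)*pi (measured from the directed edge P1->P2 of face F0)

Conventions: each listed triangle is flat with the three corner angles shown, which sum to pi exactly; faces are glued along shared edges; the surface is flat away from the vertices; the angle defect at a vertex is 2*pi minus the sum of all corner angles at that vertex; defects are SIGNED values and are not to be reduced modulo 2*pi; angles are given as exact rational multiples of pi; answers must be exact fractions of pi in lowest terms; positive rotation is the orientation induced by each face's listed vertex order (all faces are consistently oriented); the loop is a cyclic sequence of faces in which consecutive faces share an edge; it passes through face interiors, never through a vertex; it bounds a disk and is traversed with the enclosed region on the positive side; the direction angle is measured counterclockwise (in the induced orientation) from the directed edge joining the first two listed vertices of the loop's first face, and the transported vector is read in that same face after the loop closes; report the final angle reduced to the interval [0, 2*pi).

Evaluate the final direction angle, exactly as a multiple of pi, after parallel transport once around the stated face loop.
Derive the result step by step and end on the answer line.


enclosed vertex P1: corner angles sum to (5/6)*pi, defect = 2*pi - (5/6)*pi = (7/6)*pi
the rotation equals the total enclosed defect, so the final angle is initial + defects (mod 2*pi)
final angle = (3/2)*pi + (7/6)*pi = (2/3)*pi (mod 2*pi)

Answer: final direction angle = (2/3)*pi


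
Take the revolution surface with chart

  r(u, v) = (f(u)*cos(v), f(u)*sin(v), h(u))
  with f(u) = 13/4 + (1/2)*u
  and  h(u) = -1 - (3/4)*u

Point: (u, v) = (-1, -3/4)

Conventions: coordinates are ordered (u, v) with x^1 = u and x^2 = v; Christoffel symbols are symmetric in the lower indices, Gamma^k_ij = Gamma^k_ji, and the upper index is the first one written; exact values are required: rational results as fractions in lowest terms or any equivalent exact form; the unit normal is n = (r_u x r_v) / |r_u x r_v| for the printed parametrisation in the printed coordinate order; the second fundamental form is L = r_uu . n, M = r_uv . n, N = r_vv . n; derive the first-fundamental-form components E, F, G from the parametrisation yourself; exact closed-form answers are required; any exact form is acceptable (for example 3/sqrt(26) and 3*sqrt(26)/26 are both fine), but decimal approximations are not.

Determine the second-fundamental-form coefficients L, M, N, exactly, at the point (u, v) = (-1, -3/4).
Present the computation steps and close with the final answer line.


f = 11/4, f' = 1/2, f'' = 0, h' = -3/4, h'' = 0
E = 13/16, F = 0, G = 121/16; answer radicand W^2 = 13/16
unnormalised second-form numerators: l = 0, m = 0, n = -33/16; L = l/sqrt(13/16), and similarly M = m/sqrt(W^2), N = n/sqrt(W^2)

Answer: L = 0, M = 0, N = -33*sqrt(13)/52


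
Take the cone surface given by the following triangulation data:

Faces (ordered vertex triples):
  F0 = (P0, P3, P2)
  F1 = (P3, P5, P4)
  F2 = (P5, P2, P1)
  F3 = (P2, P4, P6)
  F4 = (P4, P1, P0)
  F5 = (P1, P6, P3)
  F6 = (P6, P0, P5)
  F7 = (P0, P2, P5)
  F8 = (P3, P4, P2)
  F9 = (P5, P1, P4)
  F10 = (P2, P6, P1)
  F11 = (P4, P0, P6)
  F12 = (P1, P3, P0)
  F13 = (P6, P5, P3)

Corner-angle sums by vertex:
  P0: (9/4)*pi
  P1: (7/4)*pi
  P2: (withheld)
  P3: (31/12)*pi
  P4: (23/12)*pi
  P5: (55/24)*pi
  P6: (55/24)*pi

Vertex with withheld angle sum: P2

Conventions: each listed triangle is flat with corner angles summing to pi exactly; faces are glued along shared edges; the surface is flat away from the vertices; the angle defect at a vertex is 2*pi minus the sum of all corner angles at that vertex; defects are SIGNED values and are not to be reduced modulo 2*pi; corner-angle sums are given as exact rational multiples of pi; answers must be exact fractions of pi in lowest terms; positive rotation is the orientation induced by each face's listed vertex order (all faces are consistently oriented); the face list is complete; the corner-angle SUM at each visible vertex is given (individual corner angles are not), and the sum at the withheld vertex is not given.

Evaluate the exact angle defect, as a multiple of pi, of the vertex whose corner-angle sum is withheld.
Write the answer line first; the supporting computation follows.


Answer: defect(P2) = (13/12)*pi

V = 7, E = 21, F = 14; chi = V - E + F = 0
Gauss-Bonnet: total defect = 2*pi*chi = 0; visible defects sum to (-13/12)*pi


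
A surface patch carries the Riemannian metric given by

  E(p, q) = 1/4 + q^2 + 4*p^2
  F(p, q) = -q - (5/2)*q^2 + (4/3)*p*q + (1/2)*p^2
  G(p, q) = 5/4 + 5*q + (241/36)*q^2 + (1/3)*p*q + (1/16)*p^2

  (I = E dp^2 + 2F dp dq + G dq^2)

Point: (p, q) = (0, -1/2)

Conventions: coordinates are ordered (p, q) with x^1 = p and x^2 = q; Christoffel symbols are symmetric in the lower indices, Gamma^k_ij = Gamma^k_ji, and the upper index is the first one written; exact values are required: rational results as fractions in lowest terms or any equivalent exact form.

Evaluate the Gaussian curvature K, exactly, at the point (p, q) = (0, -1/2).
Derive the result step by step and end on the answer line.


E = 1/2, F = -1/8, G = 61/144, EG - F^2 = 113/576 at the point
E_p = 0, E_q = -1, F_p = -2/3, F_q = 3/2, G_p = -1/6, G_q = -61/36
E_qq = 2, F_pq = 4/3, G_pp = 1/8
Brioschi: K = (det M1 - det M2) / (EG - F^2)^2 with the standard first/second-derivative matrices M1, M2.
M1 = [[-E_qq/2 + F_pq - G_pp/2, E_p/2, F_p - E_q/2], [F_q - G_p/2, E, F], [G_q/2, F, G]] = [[13/48, 0, -1/6], [19/12, 1/2, -1/8], [-61/72, -1/8, 61/144]]; det M1 = 143/9216
M2 = [[0, E_q/2, G_p/2], [E_q/2, E, F], [G_p/2, F, G]] = [[0, -1/2, -1/12], [-1/2, 1/2, -1/8], [-1/12, -1/8, 61/144]]; det M2 = -23/192
det M1 - det M2 = 1247/9216; K = 1247/9216 / (113/576)^2 = 44892/12769

Answer: K = 44892/12769


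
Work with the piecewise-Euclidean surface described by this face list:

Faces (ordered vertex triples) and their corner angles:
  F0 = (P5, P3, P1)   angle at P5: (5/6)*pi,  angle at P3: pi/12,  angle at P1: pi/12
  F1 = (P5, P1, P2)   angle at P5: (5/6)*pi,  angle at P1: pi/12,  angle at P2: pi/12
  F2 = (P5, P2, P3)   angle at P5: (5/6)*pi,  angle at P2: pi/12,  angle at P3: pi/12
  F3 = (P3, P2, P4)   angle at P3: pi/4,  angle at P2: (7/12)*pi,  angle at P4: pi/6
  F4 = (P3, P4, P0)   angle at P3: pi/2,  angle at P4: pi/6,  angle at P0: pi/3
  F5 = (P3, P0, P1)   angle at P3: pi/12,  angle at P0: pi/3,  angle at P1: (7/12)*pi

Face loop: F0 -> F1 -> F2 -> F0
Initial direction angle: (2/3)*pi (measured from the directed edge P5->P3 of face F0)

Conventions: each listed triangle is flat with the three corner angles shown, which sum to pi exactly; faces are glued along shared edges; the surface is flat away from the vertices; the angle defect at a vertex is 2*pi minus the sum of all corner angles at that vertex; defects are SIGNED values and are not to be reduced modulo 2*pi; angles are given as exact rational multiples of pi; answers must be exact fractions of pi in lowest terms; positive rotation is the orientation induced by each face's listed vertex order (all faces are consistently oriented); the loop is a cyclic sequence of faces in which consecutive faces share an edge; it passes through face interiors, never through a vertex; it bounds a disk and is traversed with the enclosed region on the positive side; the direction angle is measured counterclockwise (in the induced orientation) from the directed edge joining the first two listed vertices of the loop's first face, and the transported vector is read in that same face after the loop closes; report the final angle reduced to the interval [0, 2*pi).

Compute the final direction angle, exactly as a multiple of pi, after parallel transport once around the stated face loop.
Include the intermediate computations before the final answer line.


enclosed vertex P5: corner angles sum to (5/2)*pi, defect = 2*pi - (5/2)*pi = -pi/2
summing the enclosed defects onto the initial angle, mod 2*pi in the induced orientation:
final angle = (2/3)*pi - pi/2 = pi/6 (mod 2*pi)

Answer: final direction angle = pi/6


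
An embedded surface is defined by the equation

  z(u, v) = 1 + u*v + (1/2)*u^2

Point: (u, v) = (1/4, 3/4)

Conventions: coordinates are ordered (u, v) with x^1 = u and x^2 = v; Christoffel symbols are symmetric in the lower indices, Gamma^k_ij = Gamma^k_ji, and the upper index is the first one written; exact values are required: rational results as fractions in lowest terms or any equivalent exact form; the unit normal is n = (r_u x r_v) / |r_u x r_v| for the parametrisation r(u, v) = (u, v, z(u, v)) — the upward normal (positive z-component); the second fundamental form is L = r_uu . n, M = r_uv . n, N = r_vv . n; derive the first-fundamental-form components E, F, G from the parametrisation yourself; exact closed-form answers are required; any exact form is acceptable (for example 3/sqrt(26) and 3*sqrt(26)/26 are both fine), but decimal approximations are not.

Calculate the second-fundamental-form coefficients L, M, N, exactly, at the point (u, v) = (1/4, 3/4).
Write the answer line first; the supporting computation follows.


Answer: L = 4*sqrt(33)/33, M = 4*sqrt(33)/33, N = 0

z_u = 1, z_v = 1/4, z_uu = 1, z_uv = 1, z_vv = 0
E = 2, F = 1/4, G = 17/16; answer radicand W^2 = 33/16
unnormalised second-form numerators: l = 1, m = 1, n = 0; L = l/sqrt(33/16), and similarly M = m/sqrt(W^2), N = n/sqrt(W^2)


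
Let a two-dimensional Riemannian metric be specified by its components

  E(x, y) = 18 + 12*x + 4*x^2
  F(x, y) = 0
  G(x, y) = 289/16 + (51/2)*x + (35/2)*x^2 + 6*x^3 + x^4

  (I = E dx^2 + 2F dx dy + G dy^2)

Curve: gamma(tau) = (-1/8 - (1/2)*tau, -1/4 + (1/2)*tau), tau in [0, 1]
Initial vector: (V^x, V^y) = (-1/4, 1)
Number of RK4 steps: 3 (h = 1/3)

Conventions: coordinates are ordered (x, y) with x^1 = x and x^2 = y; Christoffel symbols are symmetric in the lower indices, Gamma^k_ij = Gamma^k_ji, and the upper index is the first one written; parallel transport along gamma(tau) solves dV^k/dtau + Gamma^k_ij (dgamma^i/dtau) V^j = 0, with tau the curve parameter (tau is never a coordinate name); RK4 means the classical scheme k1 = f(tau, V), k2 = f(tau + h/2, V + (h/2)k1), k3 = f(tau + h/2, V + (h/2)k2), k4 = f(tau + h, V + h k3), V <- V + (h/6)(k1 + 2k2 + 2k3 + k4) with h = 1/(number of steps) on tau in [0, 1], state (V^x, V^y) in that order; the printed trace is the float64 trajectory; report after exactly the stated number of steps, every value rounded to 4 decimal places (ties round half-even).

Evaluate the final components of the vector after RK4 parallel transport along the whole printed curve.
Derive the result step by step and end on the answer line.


gamma'(tau) = (-1/2, 1/2); f(tau, V)^k = -Gamma^k_ij(gamma(tau)) gamma'^i(tau) V^j; h = 1/3; intermediate values shown to 6 dp
curve data and Christoffel symbols at the stage parameters:
  tau = 0.000000: gamma = (-0.125000, -0.250000), gamma' = (-0.500000, 0.500000); Gamma_xxx = 0.332075, Gamma_xxy = 0.000000, Gamma_xyy = -0.645991, Gamma_yxx = 0.000000, Gamma_yxy = 0.706827, Gamma_yyy = 0.000000
  tau = 0.166667: gamma = (-0.208333, -0.166667), gamma' = (-0.500000, 0.500000); Gamma_xxx = 0.329641, Gamma_xxy = 0.000000, Gamma_xyy = -0.604628, Gamma_yxx = 0.000000, Gamma_yxy = 0.704212, Gamma_yyy = 0.000000
  tau = 0.333333: gamma = (-0.291667, -0.083333), gamma' = (-0.500000, 0.500000); Gamma_xxx = 0.325690, Gamma_xxy = 0.000000, Gamma_xyy = -0.563455, Gamma_yxx = 0.000000, Gamma_yxy = 0.698445, Gamma_yyy = 0.000000
  tau = 0.500000: gamma = (-0.375000, 0.000000), gamma' = (-0.500000, 0.500000); Gamma_xxx = 0.320000, Gamma_xxy = 0.000000, Gamma_xyy = -0.522500, Gamma_yxx = 0.000000, Gamma_yxy = 0.688995, Gamma_yyy = 0.000000
  tau = 0.666667: gamma = (-0.458333, 0.083333), gamma' = (-0.500000, 0.500000); Gamma_xxx = 0.312337, Gamma_xxy = 0.000000, Gamma_xyy = -0.481791, Gamma_yxx = 0.000000, Gamma_yxy = 0.675295, Gamma_yyy = 0.000000
  tau = 0.833333: gamma = (-0.541667, 0.166667), gamma' = (-0.500000, 0.500000); Gamma_xxx = 0.302466, Gamma_xxy = 0.000000, Gamma_xyy = -0.441358, Gamma_yxx = 0.000000, Gamma_yxy = 0.656752, Gamma_yyy = 0.000000
  tau = 1.000000: gamma = (-0.625000, 0.250000), gamma' = (-0.500000, 0.500000); Gamma_xxx = 0.290155, Gamma_xxy = 0.000000, Gamma_xyy = -0.401231, Gamma_yxx = 0.000000, Gamma_yxy = 0.632768, Gamma_yyy = 0.000000
step 0: V^x = -0.2500, V^y = 1.0000
step 1: k1 = (0.281486, 0.441767), k2 = (0.291100, 0.449539), k3 = (0.291756, 0.449430), k4 = (0.299059, 0.454882); V <- V + (h/6)(k1 + 2k2 + 2k3 + k4): V^x = -0.1530, V^y = 1.1497
step 2: k1 = (0.298989, 0.454927), k2 = (0.303663, 0.457725), k3 = (0.303909, 0.457618), k4 = (0.305632, 0.457148); V <- V + (h/6)(k1 + 2k2 + 2k3 + k4): V^x = -0.0519, V^y = 1.3021
step 3: k1 = (0.305561, 0.457162), k2 = (0.304010, 0.452906), k3 = (0.303814, 0.452758), k4 = (0.298657, 0.444080); V <- V + (h/6)(k1 + 2k2 + 2k3 + k4): V^x = 0.0492, V^y = 1.4528

Answer: V^x = 0.0492, V^y = 1.4528


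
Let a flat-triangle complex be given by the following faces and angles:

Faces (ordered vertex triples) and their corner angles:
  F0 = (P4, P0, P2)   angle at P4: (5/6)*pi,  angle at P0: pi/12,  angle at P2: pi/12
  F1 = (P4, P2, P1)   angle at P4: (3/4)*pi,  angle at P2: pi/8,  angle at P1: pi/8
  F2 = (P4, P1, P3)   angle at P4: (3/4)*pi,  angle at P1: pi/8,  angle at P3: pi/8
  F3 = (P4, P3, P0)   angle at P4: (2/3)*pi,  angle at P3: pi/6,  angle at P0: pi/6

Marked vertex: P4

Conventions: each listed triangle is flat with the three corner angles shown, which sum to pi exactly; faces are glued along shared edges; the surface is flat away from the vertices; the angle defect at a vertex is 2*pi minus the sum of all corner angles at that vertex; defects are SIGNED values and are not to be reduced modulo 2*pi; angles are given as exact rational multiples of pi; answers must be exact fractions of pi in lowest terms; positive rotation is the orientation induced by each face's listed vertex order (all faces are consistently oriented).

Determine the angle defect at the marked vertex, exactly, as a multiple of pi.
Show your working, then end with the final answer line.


Sum of corner angles at P4: 3*pi
defect = 2*pi - 3*pi

Answer: defect(P4) = -pi


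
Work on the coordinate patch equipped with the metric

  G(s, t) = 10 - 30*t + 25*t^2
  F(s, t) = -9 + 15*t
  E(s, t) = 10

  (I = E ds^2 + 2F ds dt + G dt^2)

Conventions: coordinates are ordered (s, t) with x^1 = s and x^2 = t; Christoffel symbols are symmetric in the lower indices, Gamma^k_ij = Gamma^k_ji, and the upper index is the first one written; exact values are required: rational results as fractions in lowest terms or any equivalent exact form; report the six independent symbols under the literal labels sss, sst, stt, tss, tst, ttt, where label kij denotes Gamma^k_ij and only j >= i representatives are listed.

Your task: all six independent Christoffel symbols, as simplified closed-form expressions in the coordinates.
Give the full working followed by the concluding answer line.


E = 10; F = -9 + 15*t; G = 10 - 30*t + 25*t^2
Gamma^k_ij = (1/2) g^{kl} (d_i g_jl + d_j g_il - d_l g_ij), with g^inv = (1/(EG-F^2)) [[G, -F], [-F, E]]
first partials: E_s = 0, E_t = 0, F_s = 0, F_t = 15, G_s = 0, G_t = -30 + 50*t
D = EG - F^2 = 19 - 30*t + 25*t^2
expanded: Gamma^s_ss = (G E_s - 2F F_s + F E_t)/(2D), Gamma^s_st = (G E_t - F G_s)/(2D), Gamma^s_tt = (2G F_t - G G_s - F G_t)/(2D), Gamma^t_ss = (2E F_s - E E_t - F E_s)/(2D), Gamma^t_st = (E G_s - F E_t)/(2D), Gamma^t_tt = (E G_t - 2F F_t + F G_s)/(2D); substitute and cancel common factors

Answer: Gamma_sss = 0, Gamma_sst = 0, Gamma_stt = 15/(25*t^2 - 30*t + 19), Gamma_tss = 0, Gamma_tst = 0, Gamma_ttt = (25*t - 15)/(25*t^2 - 30*t + 19)


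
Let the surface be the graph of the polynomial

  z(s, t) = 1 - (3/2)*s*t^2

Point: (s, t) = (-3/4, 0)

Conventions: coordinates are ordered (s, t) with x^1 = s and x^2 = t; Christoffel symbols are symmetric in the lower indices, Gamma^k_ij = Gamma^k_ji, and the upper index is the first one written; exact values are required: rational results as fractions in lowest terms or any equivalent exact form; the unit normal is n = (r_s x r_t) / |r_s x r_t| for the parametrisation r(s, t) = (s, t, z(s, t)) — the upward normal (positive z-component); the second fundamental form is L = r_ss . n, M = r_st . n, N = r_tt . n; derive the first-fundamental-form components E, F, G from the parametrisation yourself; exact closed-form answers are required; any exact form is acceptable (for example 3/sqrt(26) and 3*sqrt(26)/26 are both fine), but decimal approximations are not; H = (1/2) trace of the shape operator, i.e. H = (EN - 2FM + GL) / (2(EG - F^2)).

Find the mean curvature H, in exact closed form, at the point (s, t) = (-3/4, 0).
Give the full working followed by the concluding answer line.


z_s = 0, z_t = 0, z_ss = 0, z_st = 0, z_tt = 9/4
E = 1, F = 0, G = 1; answer radicand W^2 = 1
unnormalised second-form numerators: l = 0, m = 0, n = 9/4; L = l/sqrt(1), and similarly M = m/sqrt(W^2), N = n/sqrt(W^2)
H = (E*n - 2*F*m + G*l) / (2*(EG - F^2)*sqrt(W^2)); E*n - 2*F*m + G*l = 9/4, EG - F^2 = 1, so H = (9/8)/sqrt(1)

Answer: H = 9/8


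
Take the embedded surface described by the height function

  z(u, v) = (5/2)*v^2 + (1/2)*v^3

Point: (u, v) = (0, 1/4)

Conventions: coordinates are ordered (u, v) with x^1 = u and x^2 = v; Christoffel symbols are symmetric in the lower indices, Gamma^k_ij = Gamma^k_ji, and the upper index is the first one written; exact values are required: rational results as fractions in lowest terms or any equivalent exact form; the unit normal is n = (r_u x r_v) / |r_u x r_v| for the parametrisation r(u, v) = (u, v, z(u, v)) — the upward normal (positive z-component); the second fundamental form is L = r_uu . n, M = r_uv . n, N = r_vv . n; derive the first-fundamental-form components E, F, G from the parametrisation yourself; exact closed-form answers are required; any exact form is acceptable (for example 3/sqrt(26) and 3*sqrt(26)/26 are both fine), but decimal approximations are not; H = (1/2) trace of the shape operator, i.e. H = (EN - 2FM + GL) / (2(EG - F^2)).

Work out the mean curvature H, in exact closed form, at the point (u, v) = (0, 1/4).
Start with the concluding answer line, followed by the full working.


Answer: H = 94208*sqrt(17)/634933

z_u = 0, z_v = 43/32, z_uu = 0, z_uv = 0, z_vv = 23/4
E = 1, F = 0, G = 2873/1024; answer radicand W^2 = 2873/1024
unnormalised second-form numerators: l = 0, m = 0, n = 23/4; L = l/sqrt(2873/1024), and similarly M = m/sqrt(W^2), N = n/sqrt(W^2)
H = (E*n - 2*F*m + G*l) / (2*(EG - F^2)*sqrt(W^2)); E*n - 2*F*m + G*l = 23/4, EG - F^2 = 2873/1024, so H = (2944/2873)/sqrt(2873/1024)


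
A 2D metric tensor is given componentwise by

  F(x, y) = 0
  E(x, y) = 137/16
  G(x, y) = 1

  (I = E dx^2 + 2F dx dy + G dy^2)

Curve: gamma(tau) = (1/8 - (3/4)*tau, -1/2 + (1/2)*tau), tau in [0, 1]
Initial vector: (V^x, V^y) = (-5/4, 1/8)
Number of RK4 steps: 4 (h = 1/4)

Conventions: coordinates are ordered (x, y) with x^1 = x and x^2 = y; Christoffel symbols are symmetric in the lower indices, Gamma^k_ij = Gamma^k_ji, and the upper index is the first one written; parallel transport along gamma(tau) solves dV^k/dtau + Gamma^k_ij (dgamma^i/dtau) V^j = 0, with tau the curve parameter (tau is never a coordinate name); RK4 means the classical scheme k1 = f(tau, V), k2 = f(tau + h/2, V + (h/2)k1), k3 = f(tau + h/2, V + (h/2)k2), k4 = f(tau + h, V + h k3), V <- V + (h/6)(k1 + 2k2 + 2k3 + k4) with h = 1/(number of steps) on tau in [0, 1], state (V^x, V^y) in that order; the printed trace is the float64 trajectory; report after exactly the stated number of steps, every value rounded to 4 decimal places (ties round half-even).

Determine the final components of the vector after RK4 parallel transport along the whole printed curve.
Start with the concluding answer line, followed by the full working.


Answer: V^x = -1.2500, V^y = 0.1250

gamma'(tau) = (-3/4, 1/2); f(tau, V)^k = -Gamma^k_ij(gamma(tau)) gamma'^i(tau) V^j; h = 1/4; intermediate values shown to 6 dp
curve data and Christoffel symbols at the stage parameters:
  tau = 0.000000: gamma = (0.125000, -0.500000), gamma' = (-0.750000, 0.500000); Gamma_xxx = 0.000000, Gamma_xxy = 0.000000, Gamma_xyy = 0.000000, Gamma_yxx = 0.000000, Gamma_yxy = 0.000000, Gamma_yyy = 0.000000
  tau = 0.125000: gamma = (0.031250, -0.437500), gamma' = (-0.750000, 0.500000); Gamma_xxx = 0.000000, Gamma_xxy = 0.000000, Gamma_xyy = 0.000000, Gamma_yxx = 0.000000, Gamma_yxy = 0.000000, Gamma_yyy = 0.000000
  tau = 0.250000: gamma = (-0.062500, -0.375000), gamma' = (-0.750000, 0.500000); Gamma_xxx = 0.000000, Gamma_xxy = 0.000000, Gamma_xyy = 0.000000, Gamma_yxx = 0.000000, Gamma_yxy = 0.000000, Gamma_yyy = 0.000000
  tau = 0.375000: gamma = (-0.156250, -0.312500), gamma' = (-0.750000, 0.500000); Gamma_xxx = 0.000000, Gamma_xxy = 0.000000, Gamma_xyy = 0.000000, Gamma_yxx = 0.000000, Gamma_yxy = 0.000000, Gamma_yyy = 0.000000
  tau = 0.500000: gamma = (-0.250000, -0.250000), gamma' = (-0.750000, 0.500000); Gamma_xxx = 0.000000, Gamma_xxy = 0.000000, Gamma_xyy = 0.000000, Gamma_yxx = 0.000000, Gamma_yxy = 0.000000, Gamma_yyy = 0.000000
  tau = 0.625000: gamma = (-0.343750, -0.187500), gamma' = (-0.750000, 0.500000); Gamma_xxx = 0.000000, Gamma_xxy = 0.000000, Gamma_xyy = 0.000000, Gamma_yxx = 0.000000, Gamma_yxy = 0.000000, Gamma_yyy = 0.000000
  tau = 0.750000: gamma = (-0.437500, -0.125000), gamma' = (-0.750000, 0.500000); Gamma_xxx = 0.000000, Gamma_xxy = 0.000000, Gamma_xyy = 0.000000, Gamma_yxx = 0.000000, Gamma_yxy = 0.000000, Gamma_yyy = 0.000000
  tau = 0.875000: gamma = (-0.531250, -0.062500), gamma' = (-0.750000, 0.500000); Gamma_xxx = 0.000000, Gamma_xxy = 0.000000, Gamma_xyy = 0.000000, Gamma_yxx = 0.000000, Gamma_yxy = 0.000000, Gamma_yyy = 0.000000
  tau = 1.000000: gamma = (-0.625000, 0.000000), gamma' = (-0.750000, 0.500000); Gamma_xxx = 0.000000, Gamma_xxy = 0.000000, Gamma_xyy = 0.000000, Gamma_yxx = 0.000000, Gamma_yxy = 0.000000, Gamma_yyy = 0.000000
step 0: V^x = -1.2500, V^y = 0.1250
step 1: k1 = (0.000000, 0.000000), k2 = (0.000000, 0.000000), k3 = (0.000000, 0.000000), k4 = (0.000000, 0.000000); V <- V + (h/6)(k1 + 2k2 + 2k3 + k4): V^x = -1.2500, V^y = 0.1250
step 2: k1 = (0.000000, 0.000000), k2 = (0.000000, 0.000000), k3 = (0.000000, 0.000000), k4 = (0.000000, 0.000000); V <- V + (h/6)(k1 + 2k2 + 2k3 + k4): V^x = -1.2500, V^y = 0.1250
step 3: k1 = (0.000000, 0.000000), k2 = (0.000000, 0.000000), k3 = (0.000000, 0.000000), k4 = (0.000000, 0.000000); V <- V + (h/6)(k1 + 2k2 + 2k3 + k4): V^x = -1.2500, V^y = 0.1250
step 4: k1 = (0.000000, 0.000000), k2 = (0.000000, 0.000000), k3 = (0.000000, 0.000000), k4 = (0.000000, 0.000000); V <- V + (h/6)(k1 + 2k2 + 2k3 + k4): V^x = -1.2500, V^y = 0.1250


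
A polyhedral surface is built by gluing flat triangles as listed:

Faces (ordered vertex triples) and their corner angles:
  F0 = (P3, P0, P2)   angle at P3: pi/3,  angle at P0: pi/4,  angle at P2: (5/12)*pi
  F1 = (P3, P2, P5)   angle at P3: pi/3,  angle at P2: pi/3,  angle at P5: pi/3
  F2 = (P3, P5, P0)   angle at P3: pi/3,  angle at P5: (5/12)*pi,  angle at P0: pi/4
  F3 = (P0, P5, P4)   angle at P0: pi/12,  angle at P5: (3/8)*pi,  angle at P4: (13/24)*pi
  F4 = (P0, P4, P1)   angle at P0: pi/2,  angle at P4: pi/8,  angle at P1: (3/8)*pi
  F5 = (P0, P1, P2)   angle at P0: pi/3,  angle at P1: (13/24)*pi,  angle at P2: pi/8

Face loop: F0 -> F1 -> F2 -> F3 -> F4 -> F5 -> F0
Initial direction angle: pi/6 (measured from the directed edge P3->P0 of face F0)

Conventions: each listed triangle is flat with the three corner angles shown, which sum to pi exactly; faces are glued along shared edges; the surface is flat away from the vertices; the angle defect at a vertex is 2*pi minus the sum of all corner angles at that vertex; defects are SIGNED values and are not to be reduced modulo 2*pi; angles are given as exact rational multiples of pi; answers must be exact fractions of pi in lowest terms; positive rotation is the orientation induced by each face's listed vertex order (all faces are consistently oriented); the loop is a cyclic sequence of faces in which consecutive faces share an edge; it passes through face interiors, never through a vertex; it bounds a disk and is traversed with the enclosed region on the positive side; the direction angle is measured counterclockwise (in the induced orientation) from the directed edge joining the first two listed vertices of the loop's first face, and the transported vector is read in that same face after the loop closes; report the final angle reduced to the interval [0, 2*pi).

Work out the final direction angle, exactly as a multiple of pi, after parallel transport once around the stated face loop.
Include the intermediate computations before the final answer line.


enclosed vertex P0: corner angles sum to (17/12)*pi, defect = 2*pi - (17/12)*pi = (7/12)*pi
enclosed vertex P3: corner angles sum to pi, defect = 2*pi - pi = pi
the final direction is the initial angle plus the enclosed defects, taken mod 2*pi in the induced orientation
final angle = pi/6 + (19/12)*pi = (7/4)*pi (mod 2*pi)

Answer: final direction angle = (7/4)*pi
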